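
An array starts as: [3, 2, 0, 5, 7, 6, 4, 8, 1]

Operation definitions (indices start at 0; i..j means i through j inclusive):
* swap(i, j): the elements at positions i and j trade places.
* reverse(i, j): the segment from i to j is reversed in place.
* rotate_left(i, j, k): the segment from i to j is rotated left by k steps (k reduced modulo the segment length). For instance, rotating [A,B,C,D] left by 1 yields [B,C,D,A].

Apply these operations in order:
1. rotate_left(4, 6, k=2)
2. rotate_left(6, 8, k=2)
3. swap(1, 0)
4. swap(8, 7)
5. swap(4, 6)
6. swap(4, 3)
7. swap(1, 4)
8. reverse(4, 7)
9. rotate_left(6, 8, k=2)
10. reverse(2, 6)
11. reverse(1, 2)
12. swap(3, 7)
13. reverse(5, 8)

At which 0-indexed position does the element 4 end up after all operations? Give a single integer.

After 1 (rotate_left(4, 6, k=2)): [3, 2, 0, 5, 4, 7, 6, 8, 1]
After 2 (rotate_left(6, 8, k=2)): [3, 2, 0, 5, 4, 7, 1, 6, 8]
After 3 (swap(1, 0)): [2, 3, 0, 5, 4, 7, 1, 6, 8]
After 4 (swap(8, 7)): [2, 3, 0, 5, 4, 7, 1, 8, 6]
After 5 (swap(4, 6)): [2, 3, 0, 5, 1, 7, 4, 8, 6]
After 6 (swap(4, 3)): [2, 3, 0, 1, 5, 7, 4, 8, 6]
After 7 (swap(1, 4)): [2, 5, 0, 1, 3, 7, 4, 8, 6]
After 8 (reverse(4, 7)): [2, 5, 0, 1, 8, 4, 7, 3, 6]
After 9 (rotate_left(6, 8, k=2)): [2, 5, 0, 1, 8, 4, 6, 7, 3]
After 10 (reverse(2, 6)): [2, 5, 6, 4, 8, 1, 0, 7, 3]
After 11 (reverse(1, 2)): [2, 6, 5, 4, 8, 1, 0, 7, 3]
After 12 (swap(3, 7)): [2, 6, 5, 7, 8, 1, 0, 4, 3]
After 13 (reverse(5, 8)): [2, 6, 5, 7, 8, 3, 4, 0, 1]

Answer: 6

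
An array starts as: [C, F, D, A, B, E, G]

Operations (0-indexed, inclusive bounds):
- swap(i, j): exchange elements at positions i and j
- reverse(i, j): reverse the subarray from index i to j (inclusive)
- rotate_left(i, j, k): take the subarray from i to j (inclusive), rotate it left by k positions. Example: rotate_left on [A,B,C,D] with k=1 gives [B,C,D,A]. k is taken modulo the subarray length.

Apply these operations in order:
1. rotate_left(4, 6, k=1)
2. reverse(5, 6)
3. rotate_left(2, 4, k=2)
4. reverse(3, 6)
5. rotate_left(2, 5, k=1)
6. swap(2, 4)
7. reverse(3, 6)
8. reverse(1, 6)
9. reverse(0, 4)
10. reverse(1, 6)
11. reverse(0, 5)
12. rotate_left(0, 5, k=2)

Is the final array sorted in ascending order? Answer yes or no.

After 1 (rotate_left(4, 6, k=1)): [C, F, D, A, E, G, B]
After 2 (reverse(5, 6)): [C, F, D, A, E, B, G]
After 3 (rotate_left(2, 4, k=2)): [C, F, E, D, A, B, G]
After 4 (reverse(3, 6)): [C, F, E, G, B, A, D]
After 5 (rotate_left(2, 5, k=1)): [C, F, G, B, A, E, D]
After 6 (swap(2, 4)): [C, F, A, B, G, E, D]
After 7 (reverse(3, 6)): [C, F, A, D, E, G, B]
After 8 (reverse(1, 6)): [C, B, G, E, D, A, F]
After 9 (reverse(0, 4)): [D, E, G, B, C, A, F]
After 10 (reverse(1, 6)): [D, F, A, C, B, G, E]
After 11 (reverse(0, 5)): [G, B, C, A, F, D, E]
After 12 (rotate_left(0, 5, k=2)): [C, A, F, D, G, B, E]

Answer: no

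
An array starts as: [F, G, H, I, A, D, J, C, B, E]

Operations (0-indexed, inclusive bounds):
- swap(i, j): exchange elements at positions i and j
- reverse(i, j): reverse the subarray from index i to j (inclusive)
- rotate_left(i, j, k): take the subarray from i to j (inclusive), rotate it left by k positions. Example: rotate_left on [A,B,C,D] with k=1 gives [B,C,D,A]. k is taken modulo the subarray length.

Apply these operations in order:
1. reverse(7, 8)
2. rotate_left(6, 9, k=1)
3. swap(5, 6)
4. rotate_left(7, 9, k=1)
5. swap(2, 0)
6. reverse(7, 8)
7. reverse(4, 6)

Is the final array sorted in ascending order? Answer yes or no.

Answer: no

Derivation:
After 1 (reverse(7, 8)): [F, G, H, I, A, D, J, B, C, E]
After 2 (rotate_left(6, 9, k=1)): [F, G, H, I, A, D, B, C, E, J]
After 3 (swap(5, 6)): [F, G, H, I, A, B, D, C, E, J]
After 4 (rotate_left(7, 9, k=1)): [F, G, H, I, A, B, D, E, J, C]
After 5 (swap(2, 0)): [H, G, F, I, A, B, D, E, J, C]
After 6 (reverse(7, 8)): [H, G, F, I, A, B, D, J, E, C]
After 7 (reverse(4, 6)): [H, G, F, I, D, B, A, J, E, C]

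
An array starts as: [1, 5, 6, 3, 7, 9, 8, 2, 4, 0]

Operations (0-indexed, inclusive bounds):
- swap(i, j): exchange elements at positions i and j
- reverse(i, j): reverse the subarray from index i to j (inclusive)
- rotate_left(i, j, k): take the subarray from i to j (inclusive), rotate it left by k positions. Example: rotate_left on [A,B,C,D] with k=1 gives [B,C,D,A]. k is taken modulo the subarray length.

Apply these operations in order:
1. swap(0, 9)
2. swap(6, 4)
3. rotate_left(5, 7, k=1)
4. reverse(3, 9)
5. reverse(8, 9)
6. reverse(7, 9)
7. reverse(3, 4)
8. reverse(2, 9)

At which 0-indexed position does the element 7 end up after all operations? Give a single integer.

Answer: 2

Derivation:
After 1 (swap(0, 9)): [0, 5, 6, 3, 7, 9, 8, 2, 4, 1]
After 2 (swap(6, 4)): [0, 5, 6, 3, 8, 9, 7, 2, 4, 1]
After 3 (rotate_left(5, 7, k=1)): [0, 5, 6, 3, 8, 7, 2, 9, 4, 1]
After 4 (reverse(3, 9)): [0, 5, 6, 1, 4, 9, 2, 7, 8, 3]
After 5 (reverse(8, 9)): [0, 5, 6, 1, 4, 9, 2, 7, 3, 8]
After 6 (reverse(7, 9)): [0, 5, 6, 1, 4, 9, 2, 8, 3, 7]
After 7 (reverse(3, 4)): [0, 5, 6, 4, 1, 9, 2, 8, 3, 7]
After 8 (reverse(2, 9)): [0, 5, 7, 3, 8, 2, 9, 1, 4, 6]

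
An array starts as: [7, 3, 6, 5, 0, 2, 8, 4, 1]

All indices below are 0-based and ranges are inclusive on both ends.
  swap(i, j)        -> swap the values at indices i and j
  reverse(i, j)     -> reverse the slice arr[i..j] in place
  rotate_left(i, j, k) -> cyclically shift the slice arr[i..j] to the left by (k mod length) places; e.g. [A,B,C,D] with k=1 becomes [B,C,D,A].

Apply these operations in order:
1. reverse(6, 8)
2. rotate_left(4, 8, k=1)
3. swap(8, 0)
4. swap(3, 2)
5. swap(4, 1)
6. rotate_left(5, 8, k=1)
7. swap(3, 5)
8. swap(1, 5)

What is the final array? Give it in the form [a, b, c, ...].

After 1 (reverse(6, 8)): [7, 3, 6, 5, 0, 2, 1, 4, 8]
After 2 (rotate_left(4, 8, k=1)): [7, 3, 6, 5, 2, 1, 4, 8, 0]
After 3 (swap(8, 0)): [0, 3, 6, 5, 2, 1, 4, 8, 7]
After 4 (swap(3, 2)): [0, 3, 5, 6, 2, 1, 4, 8, 7]
After 5 (swap(4, 1)): [0, 2, 5, 6, 3, 1, 4, 8, 7]
After 6 (rotate_left(5, 8, k=1)): [0, 2, 5, 6, 3, 4, 8, 7, 1]
After 7 (swap(3, 5)): [0, 2, 5, 4, 3, 6, 8, 7, 1]
After 8 (swap(1, 5)): [0, 6, 5, 4, 3, 2, 8, 7, 1]

Answer: [0, 6, 5, 4, 3, 2, 8, 7, 1]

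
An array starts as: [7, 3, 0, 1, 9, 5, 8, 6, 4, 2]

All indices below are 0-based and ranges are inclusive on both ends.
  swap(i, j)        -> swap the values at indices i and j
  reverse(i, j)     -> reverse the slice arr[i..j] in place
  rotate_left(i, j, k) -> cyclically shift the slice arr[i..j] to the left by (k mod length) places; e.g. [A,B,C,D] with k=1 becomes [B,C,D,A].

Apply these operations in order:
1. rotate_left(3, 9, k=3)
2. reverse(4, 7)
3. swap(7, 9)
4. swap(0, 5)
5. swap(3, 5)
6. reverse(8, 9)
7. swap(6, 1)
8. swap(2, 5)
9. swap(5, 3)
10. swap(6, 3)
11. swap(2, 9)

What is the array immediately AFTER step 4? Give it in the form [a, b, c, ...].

Answer: [2, 3, 0, 8, 1, 7, 4, 5, 9, 6]

Derivation:
After 1 (rotate_left(3, 9, k=3)): [7, 3, 0, 8, 6, 4, 2, 1, 9, 5]
After 2 (reverse(4, 7)): [7, 3, 0, 8, 1, 2, 4, 6, 9, 5]
After 3 (swap(7, 9)): [7, 3, 0, 8, 1, 2, 4, 5, 9, 6]
After 4 (swap(0, 5)): [2, 3, 0, 8, 1, 7, 4, 5, 9, 6]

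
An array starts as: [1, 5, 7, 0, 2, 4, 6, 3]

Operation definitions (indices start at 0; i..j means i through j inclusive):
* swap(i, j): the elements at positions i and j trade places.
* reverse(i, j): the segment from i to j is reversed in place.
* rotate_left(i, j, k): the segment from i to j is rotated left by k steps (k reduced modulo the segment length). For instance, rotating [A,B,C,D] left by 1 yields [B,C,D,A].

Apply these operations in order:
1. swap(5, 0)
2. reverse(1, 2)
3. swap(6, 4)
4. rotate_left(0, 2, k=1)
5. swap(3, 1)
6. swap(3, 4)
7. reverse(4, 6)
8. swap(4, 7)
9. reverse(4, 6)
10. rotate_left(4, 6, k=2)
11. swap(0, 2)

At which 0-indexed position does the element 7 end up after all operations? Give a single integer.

Answer: 2

Derivation:
After 1 (swap(5, 0)): [4, 5, 7, 0, 2, 1, 6, 3]
After 2 (reverse(1, 2)): [4, 7, 5, 0, 2, 1, 6, 3]
After 3 (swap(6, 4)): [4, 7, 5, 0, 6, 1, 2, 3]
After 4 (rotate_left(0, 2, k=1)): [7, 5, 4, 0, 6, 1, 2, 3]
After 5 (swap(3, 1)): [7, 0, 4, 5, 6, 1, 2, 3]
After 6 (swap(3, 4)): [7, 0, 4, 6, 5, 1, 2, 3]
After 7 (reverse(4, 6)): [7, 0, 4, 6, 2, 1, 5, 3]
After 8 (swap(4, 7)): [7, 0, 4, 6, 3, 1, 5, 2]
After 9 (reverse(4, 6)): [7, 0, 4, 6, 5, 1, 3, 2]
After 10 (rotate_left(4, 6, k=2)): [7, 0, 4, 6, 3, 5, 1, 2]
After 11 (swap(0, 2)): [4, 0, 7, 6, 3, 5, 1, 2]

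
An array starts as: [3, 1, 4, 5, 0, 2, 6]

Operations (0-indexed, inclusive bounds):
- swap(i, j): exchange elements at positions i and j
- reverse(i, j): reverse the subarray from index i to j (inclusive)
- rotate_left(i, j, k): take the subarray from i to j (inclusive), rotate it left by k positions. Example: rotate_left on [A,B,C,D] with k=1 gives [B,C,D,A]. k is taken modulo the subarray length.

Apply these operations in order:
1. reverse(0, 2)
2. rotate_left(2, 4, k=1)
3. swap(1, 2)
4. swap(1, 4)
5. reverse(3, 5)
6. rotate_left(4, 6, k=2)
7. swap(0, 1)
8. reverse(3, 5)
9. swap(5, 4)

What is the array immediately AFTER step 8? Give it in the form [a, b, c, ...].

Answer: [3, 4, 1, 5, 6, 2, 0]

Derivation:
After 1 (reverse(0, 2)): [4, 1, 3, 5, 0, 2, 6]
After 2 (rotate_left(2, 4, k=1)): [4, 1, 5, 0, 3, 2, 6]
After 3 (swap(1, 2)): [4, 5, 1, 0, 3, 2, 6]
After 4 (swap(1, 4)): [4, 3, 1, 0, 5, 2, 6]
After 5 (reverse(3, 5)): [4, 3, 1, 2, 5, 0, 6]
After 6 (rotate_left(4, 6, k=2)): [4, 3, 1, 2, 6, 5, 0]
After 7 (swap(0, 1)): [3, 4, 1, 2, 6, 5, 0]
After 8 (reverse(3, 5)): [3, 4, 1, 5, 6, 2, 0]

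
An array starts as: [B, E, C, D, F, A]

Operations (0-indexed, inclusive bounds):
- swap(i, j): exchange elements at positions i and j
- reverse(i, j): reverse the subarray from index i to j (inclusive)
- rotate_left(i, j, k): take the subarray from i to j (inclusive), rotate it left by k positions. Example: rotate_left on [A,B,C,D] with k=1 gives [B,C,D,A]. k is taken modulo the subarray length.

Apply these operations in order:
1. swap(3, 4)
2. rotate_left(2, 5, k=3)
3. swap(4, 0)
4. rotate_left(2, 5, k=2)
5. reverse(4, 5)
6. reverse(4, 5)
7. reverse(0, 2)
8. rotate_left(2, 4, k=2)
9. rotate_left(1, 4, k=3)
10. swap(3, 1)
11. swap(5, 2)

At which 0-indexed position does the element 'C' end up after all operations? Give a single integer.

After 1 (swap(3, 4)): [B, E, C, F, D, A]
After 2 (rotate_left(2, 5, k=3)): [B, E, A, C, F, D]
After 3 (swap(4, 0)): [F, E, A, C, B, D]
After 4 (rotate_left(2, 5, k=2)): [F, E, B, D, A, C]
After 5 (reverse(4, 5)): [F, E, B, D, C, A]
After 6 (reverse(4, 5)): [F, E, B, D, A, C]
After 7 (reverse(0, 2)): [B, E, F, D, A, C]
After 8 (rotate_left(2, 4, k=2)): [B, E, A, F, D, C]
After 9 (rotate_left(1, 4, k=3)): [B, D, E, A, F, C]
After 10 (swap(3, 1)): [B, A, E, D, F, C]
After 11 (swap(5, 2)): [B, A, C, D, F, E]

Answer: 2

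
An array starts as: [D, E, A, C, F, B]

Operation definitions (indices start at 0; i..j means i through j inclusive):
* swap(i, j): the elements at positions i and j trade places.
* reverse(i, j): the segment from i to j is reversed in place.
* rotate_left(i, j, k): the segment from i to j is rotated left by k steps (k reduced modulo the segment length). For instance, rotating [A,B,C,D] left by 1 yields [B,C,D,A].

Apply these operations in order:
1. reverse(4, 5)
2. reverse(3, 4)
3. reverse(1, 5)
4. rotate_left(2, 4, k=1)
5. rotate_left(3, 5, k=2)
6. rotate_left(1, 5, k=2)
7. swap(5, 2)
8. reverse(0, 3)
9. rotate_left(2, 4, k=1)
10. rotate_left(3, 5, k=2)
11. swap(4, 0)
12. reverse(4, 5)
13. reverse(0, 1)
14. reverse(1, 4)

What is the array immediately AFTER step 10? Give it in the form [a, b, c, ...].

After 1 (reverse(4, 5)): [D, E, A, C, B, F]
After 2 (reverse(3, 4)): [D, E, A, B, C, F]
After 3 (reverse(1, 5)): [D, F, C, B, A, E]
After 4 (rotate_left(2, 4, k=1)): [D, F, B, A, C, E]
After 5 (rotate_left(3, 5, k=2)): [D, F, B, E, A, C]
After 6 (rotate_left(1, 5, k=2)): [D, E, A, C, F, B]
After 7 (swap(5, 2)): [D, E, B, C, F, A]
After 8 (reverse(0, 3)): [C, B, E, D, F, A]
After 9 (rotate_left(2, 4, k=1)): [C, B, D, F, E, A]
After 10 (rotate_left(3, 5, k=2)): [C, B, D, A, F, E]

Answer: [C, B, D, A, F, E]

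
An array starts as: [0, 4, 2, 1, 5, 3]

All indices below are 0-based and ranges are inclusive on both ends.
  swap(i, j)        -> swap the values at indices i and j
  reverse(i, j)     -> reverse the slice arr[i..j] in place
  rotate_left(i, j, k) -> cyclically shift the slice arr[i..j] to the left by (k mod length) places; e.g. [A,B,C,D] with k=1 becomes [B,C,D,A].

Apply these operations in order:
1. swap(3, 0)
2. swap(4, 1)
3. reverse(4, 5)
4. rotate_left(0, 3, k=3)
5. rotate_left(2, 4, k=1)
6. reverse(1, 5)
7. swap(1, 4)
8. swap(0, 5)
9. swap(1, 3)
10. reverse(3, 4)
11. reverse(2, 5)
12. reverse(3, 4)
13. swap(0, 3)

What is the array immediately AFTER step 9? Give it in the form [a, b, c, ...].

After 1 (swap(3, 0)): [1, 4, 2, 0, 5, 3]
After 2 (swap(4, 1)): [1, 5, 2, 0, 4, 3]
After 3 (reverse(4, 5)): [1, 5, 2, 0, 3, 4]
After 4 (rotate_left(0, 3, k=3)): [0, 1, 5, 2, 3, 4]
After 5 (rotate_left(2, 4, k=1)): [0, 1, 2, 3, 5, 4]
After 6 (reverse(1, 5)): [0, 4, 5, 3, 2, 1]
After 7 (swap(1, 4)): [0, 2, 5, 3, 4, 1]
After 8 (swap(0, 5)): [1, 2, 5, 3, 4, 0]
After 9 (swap(1, 3)): [1, 3, 5, 2, 4, 0]

Answer: [1, 3, 5, 2, 4, 0]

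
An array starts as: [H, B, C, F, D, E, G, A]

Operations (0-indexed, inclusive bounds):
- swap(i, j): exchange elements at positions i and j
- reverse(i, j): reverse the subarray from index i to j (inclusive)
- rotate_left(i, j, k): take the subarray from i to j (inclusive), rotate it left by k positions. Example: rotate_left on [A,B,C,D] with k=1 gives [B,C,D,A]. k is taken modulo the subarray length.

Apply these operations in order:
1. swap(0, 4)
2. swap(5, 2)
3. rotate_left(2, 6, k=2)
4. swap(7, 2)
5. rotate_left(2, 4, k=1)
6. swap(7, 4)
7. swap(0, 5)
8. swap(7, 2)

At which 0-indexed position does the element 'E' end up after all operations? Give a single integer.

After 1 (swap(0, 4)): [D, B, C, F, H, E, G, A]
After 2 (swap(5, 2)): [D, B, E, F, H, C, G, A]
After 3 (rotate_left(2, 6, k=2)): [D, B, H, C, G, E, F, A]
After 4 (swap(7, 2)): [D, B, A, C, G, E, F, H]
After 5 (rotate_left(2, 4, k=1)): [D, B, C, G, A, E, F, H]
After 6 (swap(7, 4)): [D, B, C, G, H, E, F, A]
After 7 (swap(0, 5)): [E, B, C, G, H, D, F, A]
After 8 (swap(7, 2)): [E, B, A, G, H, D, F, C]

Answer: 0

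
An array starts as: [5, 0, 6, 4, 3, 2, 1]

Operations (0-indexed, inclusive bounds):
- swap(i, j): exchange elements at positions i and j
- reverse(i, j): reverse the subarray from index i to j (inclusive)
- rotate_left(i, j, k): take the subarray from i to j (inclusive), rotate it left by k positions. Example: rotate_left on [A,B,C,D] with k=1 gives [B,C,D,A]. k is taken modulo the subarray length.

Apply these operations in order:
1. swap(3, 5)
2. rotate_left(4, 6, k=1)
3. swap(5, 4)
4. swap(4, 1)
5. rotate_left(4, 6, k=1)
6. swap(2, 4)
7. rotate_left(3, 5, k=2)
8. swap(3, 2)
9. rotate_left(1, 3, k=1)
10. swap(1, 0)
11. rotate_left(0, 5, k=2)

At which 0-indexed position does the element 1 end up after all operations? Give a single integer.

Answer: 1

Derivation:
After 1 (swap(3, 5)): [5, 0, 6, 2, 3, 4, 1]
After 2 (rotate_left(4, 6, k=1)): [5, 0, 6, 2, 4, 1, 3]
After 3 (swap(5, 4)): [5, 0, 6, 2, 1, 4, 3]
After 4 (swap(4, 1)): [5, 1, 6, 2, 0, 4, 3]
After 5 (rotate_left(4, 6, k=1)): [5, 1, 6, 2, 4, 3, 0]
After 6 (swap(2, 4)): [5, 1, 4, 2, 6, 3, 0]
After 7 (rotate_left(3, 5, k=2)): [5, 1, 4, 3, 2, 6, 0]
After 8 (swap(3, 2)): [5, 1, 3, 4, 2, 6, 0]
After 9 (rotate_left(1, 3, k=1)): [5, 3, 4, 1, 2, 6, 0]
After 10 (swap(1, 0)): [3, 5, 4, 1, 2, 6, 0]
After 11 (rotate_left(0, 5, k=2)): [4, 1, 2, 6, 3, 5, 0]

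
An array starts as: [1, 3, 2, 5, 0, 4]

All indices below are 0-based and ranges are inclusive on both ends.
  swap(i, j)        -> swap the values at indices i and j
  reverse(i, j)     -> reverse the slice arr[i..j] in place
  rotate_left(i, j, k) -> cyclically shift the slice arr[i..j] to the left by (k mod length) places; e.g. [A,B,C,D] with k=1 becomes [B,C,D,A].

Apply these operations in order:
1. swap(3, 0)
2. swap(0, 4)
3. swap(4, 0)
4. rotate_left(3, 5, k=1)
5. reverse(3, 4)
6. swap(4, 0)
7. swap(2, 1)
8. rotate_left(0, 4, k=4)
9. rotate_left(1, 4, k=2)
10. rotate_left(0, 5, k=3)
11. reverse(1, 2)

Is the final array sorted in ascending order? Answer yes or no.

Answer: no

Derivation:
After 1 (swap(3, 0)): [5, 3, 2, 1, 0, 4]
After 2 (swap(0, 4)): [0, 3, 2, 1, 5, 4]
After 3 (swap(4, 0)): [5, 3, 2, 1, 0, 4]
After 4 (rotate_left(3, 5, k=1)): [5, 3, 2, 0, 4, 1]
After 5 (reverse(3, 4)): [5, 3, 2, 4, 0, 1]
After 6 (swap(4, 0)): [0, 3, 2, 4, 5, 1]
After 7 (swap(2, 1)): [0, 2, 3, 4, 5, 1]
After 8 (rotate_left(0, 4, k=4)): [5, 0, 2, 3, 4, 1]
After 9 (rotate_left(1, 4, k=2)): [5, 3, 4, 0, 2, 1]
After 10 (rotate_left(0, 5, k=3)): [0, 2, 1, 5, 3, 4]
After 11 (reverse(1, 2)): [0, 1, 2, 5, 3, 4]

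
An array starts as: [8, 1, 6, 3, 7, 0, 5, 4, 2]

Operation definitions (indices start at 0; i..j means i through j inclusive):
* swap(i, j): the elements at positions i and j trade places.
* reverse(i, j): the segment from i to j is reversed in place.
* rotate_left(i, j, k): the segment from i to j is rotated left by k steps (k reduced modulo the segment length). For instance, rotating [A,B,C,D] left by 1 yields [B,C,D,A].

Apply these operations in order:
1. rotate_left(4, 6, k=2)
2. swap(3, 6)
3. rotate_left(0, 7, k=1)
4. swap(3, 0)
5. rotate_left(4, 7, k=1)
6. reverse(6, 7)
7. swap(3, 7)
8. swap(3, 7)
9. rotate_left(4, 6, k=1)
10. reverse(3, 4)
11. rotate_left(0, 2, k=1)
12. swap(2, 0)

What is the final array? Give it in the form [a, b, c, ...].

Answer: [5, 0, 6, 4, 1, 7, 3, 8, 2]

Derivation:
After 1 (rotate_left(4, 6, k=2)): [8, 1, 6, 3, 5, 7, 0, 4, 2]
After 2 (swap(3, 6)): [8, 1, 6, 0, 5, 7, 3, 4, 2]
After 3 (rotate_left(0, 7, k=1)): [1, 6, 0, 5, 7, 3, 4, 8, 2]
After 4 (swap(3, 0)): [5, 6, 0, 1, 7, 3, 4, 8, 2]
After 5 (rotate_left(4, 7, k=1)): [5, 6, 0, 1, 3, 4, 8, 7, 2]
After 6 (reverse(6, 7)): [5, 6, 0, 1, 3, 4, 7, 8, 2]
After 7 (swap(3, 7)): [5, 6, 0, 8, 3, 4, 7, 1, 2]
After 8 (swap(3, 7)): [5, 6, 0, 1, 3, 4, 7, 8, 2]
After 9 (rotate_left(4, 6, k=1)): [5, 6, 0, 1, 4, 7, 3, 8, 2]
After 10 (reverse(3, 4)): [5, 6, 0, 4, 1, 7, 3, 8, 2]
After 11 (rotate_left(0, 2, k=1)): [6, 0, 5, 4, 1, 7, 3, 8, 2]
After 12 (swap(2, 0)): [5, 0, 6, 4, 1, 7, 3, 8, 2]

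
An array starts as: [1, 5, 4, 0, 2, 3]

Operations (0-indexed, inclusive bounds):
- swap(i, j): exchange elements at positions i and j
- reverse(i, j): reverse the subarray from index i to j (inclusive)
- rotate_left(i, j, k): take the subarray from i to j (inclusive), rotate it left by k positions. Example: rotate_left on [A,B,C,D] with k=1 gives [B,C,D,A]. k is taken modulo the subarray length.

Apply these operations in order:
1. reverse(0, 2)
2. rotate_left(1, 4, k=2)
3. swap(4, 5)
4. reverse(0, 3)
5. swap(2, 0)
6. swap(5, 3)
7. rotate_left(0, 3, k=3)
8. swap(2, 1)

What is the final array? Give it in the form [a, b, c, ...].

Answer: [1, 2, 0, 5, 3, 4]

Derivation:
After 1 (reverse(0, 2)): [4, 5, 1, 0, 2, 3]
After 2 (rotate_left(1, 4, k=2)): [4, 0, 2, 5, 1, 3]
After 3 (swap(4, 5)): [4, 0, 2, 5, 3, 1]
After 4 (reverse(0, 3)): [5, 2, 0, 4, 3, 1]
After 5 (swap(2, 0)): [0, 2, 5, 4, 3, 1]
After 6 (swap(5, 3)): [0, 2, 5, 1, 3, 4]
After 7 (rotate_left(0, 3, k=3)): [1, 0, 2, 5, 3, 4]
After 8 (swap(2, 1)): [1, 2, 0, 5, 3, 4]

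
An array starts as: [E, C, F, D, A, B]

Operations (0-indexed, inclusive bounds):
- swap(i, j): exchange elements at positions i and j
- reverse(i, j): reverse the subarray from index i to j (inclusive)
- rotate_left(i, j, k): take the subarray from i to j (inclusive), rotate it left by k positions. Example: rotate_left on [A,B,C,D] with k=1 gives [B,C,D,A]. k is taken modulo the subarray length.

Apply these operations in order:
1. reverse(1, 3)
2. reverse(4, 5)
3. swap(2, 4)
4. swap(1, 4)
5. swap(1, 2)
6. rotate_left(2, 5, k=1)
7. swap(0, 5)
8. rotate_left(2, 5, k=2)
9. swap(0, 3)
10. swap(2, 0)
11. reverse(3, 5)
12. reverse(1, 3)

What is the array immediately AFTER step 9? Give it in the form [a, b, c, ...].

Answer: [E, B, A, F, C, D]

Derivation:
After 1 (reverse(1, 3)): [E, D, F, C, A, B]
After 2 (reverse(4, 5)): [E, D, F, C, B, A]
After 3 (swap(2, 4)): [E, D, B, C, F, A]
After 4 (swap(1, 4)): [E, F, B, C, D, A]
After 5 (swap(1, 2)): [E, B, F, C, D, A]
After 6 (rotate_left(2, 5, k=1)): [E, B, C, D, A, F]
After 7 (swap(0, 5)): [F, B, C, D, A, E]
After 8 (rotate_left(2, 5, k=2)): [F, B, A, E, C, D]
After 9 (swap(0, 3)): [E, B, A, F, C, D]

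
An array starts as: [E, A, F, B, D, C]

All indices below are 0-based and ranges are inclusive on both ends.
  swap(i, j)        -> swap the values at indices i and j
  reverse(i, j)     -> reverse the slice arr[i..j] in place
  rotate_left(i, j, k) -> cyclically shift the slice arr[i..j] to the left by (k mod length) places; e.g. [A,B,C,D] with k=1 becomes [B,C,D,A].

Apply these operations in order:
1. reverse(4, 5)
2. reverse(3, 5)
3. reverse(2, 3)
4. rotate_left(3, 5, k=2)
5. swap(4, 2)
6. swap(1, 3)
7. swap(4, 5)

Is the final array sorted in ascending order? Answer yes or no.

After 1 (reverse(4, 5)): [E, A, F, B, C, D]
After 2 (reverse(3, 5)): [E, A, F, D, C, B]
After 3 (reverse(2, 3)): [E, A, D, F, C, B]
After 4 (rotate_left(3, 5, k=2)): [E, A, D, B, F, C]
After 5 (swap(4, 2)): [E, A, F, B, D, C]
After 6 (swap(1, 3)): [E, B, F, A, D, C]
After 7 (swap(4, 5)): [E, B, F, A, C, D]

Answer: no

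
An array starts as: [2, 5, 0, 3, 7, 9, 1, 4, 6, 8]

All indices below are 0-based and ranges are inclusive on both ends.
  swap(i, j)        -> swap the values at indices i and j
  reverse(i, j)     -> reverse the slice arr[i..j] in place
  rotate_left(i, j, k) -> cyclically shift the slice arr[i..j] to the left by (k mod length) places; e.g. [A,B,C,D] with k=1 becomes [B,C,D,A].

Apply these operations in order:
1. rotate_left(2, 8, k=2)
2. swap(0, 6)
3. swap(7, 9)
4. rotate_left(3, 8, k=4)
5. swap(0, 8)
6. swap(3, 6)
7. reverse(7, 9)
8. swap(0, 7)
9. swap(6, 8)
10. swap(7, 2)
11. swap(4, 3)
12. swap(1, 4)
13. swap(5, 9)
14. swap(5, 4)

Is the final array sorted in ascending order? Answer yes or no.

Answer: yes

Derivation:
After 1 (rotate_left(2, 8, k=2)): [2, 5, 7, 9, 1, 4, 6, 0, 3, 8]
After 2 (swap(0, 6)): [6, 5, 7, 9, 1, 4, 2, 0, 3, 8]
After 3 (swap(7, 9)): [6, 5, 7, 9, 1, 4, 2, 8, 3, 0]
After 4 (rotate_left(3, 8, k=4)): [6, 5, 7, 8, 3, 9, 1, 4, 2, 0]
After 5 (swap(0, 8)): [2, 5, 7, 8, 3, 9, 1, 4, 6, 0]
After 6 (swap(3, 6)): [2, 5, 7, 1, 3, 9, 8, 4, 6, 0]
After 7 (reverse(7, 9)): [2, 5, 7, 1, 3, 9, 8, 0, 6, 4]
After 8 (swap(0, 7)): [0, 5, 7, 1, 3, 9, 8, 2, 6, 4]
After 9 (swap(6, 8)): [0, 5, 7, 1, 3, 9, 6, 2, 8, 4]
After 10 (swap(7, 2)): [0, 5, 2, 1, 3, 9, 6, 7, 8, 4]
After 11 (swap(4, 3)): [0, 5, 2, 3, 1, 9, 6, 7, 8, 4]
After 12 (swap(1, 4)): [0, 1, 2, 3, 5, 9, 6, 7, 8, 4]
After 13 (swap(5, 9)): [0, 1, 2, 3, 5, 4, 6, 7, 8, 9]
After 14 (swap(5, 4)): [0, 1, 2, 3, 4, 5, 6, 7, 8, 9]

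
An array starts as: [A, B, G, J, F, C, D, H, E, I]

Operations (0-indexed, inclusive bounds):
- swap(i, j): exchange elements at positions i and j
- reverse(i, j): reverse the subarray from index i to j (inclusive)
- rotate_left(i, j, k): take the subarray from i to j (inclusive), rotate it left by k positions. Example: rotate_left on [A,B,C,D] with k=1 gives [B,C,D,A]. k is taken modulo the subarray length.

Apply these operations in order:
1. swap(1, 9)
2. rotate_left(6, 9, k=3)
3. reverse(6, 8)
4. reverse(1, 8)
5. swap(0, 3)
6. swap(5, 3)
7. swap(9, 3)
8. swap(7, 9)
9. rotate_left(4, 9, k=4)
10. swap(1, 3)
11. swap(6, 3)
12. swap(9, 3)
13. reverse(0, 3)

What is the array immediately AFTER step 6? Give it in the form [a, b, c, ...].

After 1 (swap(1, 9)): [A, I, G, J, F, C, D, H, E, B]
After 2 (rotate_left(6, 9, k=3)): [A, I, G, J, F, C, B, D, H, E]
After 3 (reverse(6, 8)): [A, I, G, J, F, C, H, D, B, E]
After 4 (reverse(1, 8)): [A, B, D, H, C, F, J, G, I, E]
After 5 (swap(0, 3)): [H, B, D, A, C, F, J, G, I, E]
After 6 (swap(5, 3)): [H, B, D, F, C, A, J, G, I, E]

Answer: [H, B, D, F, C, A, J, G, I, E]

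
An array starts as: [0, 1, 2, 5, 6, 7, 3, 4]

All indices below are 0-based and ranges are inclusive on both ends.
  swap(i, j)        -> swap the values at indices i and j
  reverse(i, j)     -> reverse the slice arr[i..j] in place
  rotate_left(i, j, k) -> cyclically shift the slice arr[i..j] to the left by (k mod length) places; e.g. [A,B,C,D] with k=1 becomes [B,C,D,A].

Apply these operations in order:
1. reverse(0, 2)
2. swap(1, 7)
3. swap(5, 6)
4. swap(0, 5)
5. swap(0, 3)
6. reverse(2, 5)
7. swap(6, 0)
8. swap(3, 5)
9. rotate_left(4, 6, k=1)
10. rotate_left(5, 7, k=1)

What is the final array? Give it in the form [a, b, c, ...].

Answer: [7, 4, 2, 0, 6, 3, 1, 5]

Derivation:
After 1 (reverse(0, 2)): [2, 1, 0, 5, 6, 7, 3, 4]
After 2 (swap(1, 7)): [2, 4, 0, 5, 6, 7, 3, 1]
After 3 (swap(5, 6)): [2, 4, 0, 5, 6, 3, 7, 1]
After 4 (swap(0, 5)): [3, 4, 0, 5, 6, 2, 7, 1]
After 5 (swap(0, 3)): [5, 4, 0, 3, 6, 2, 7, 1]
After 6 (reverse(2, 5)): [5, 4, 2, 6, 3, 0, 7, 1]
After 7 (swap(6, 0)): [7, 4, 2, 6, 3, 0, 5, 1]
After 8 (swap(3, 5)): [7, 4, 2, 0, 3, 6, 5, 1]
After 9 (rotate_left(4, 6, k=1)): [7, 4, 2, 0, 6, 5, 3, 1]
After 10 (rotate_left(5, 7, k=1)): [7, 4, 2, 0, 6, 3, 1, 5]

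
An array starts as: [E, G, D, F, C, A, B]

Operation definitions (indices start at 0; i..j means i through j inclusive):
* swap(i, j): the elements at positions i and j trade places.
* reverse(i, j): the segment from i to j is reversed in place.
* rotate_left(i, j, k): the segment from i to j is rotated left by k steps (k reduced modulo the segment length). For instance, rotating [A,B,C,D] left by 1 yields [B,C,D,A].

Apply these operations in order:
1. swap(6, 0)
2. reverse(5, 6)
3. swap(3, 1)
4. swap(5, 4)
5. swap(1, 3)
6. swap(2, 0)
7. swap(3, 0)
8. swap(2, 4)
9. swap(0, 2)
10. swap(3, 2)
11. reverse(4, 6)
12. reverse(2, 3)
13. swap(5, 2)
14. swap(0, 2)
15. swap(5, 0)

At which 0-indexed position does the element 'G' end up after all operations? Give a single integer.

Answer: 1

Derivation:
After 1 (swap(6, 0)): [B, G, D, F, C, A, E]
After 2 (reverse(5, 6)): [B, G, D, F, C, E, A]
After 3 (swap(3, 1)): [B, F, D, G, C, E, A]
After 4 (swap(5, 4)): [B, F, D, G, E, C, A]
After 5 (swap(1, 3)): [B, G, D, F, E, C, A]
After 6 (swap(2, 0)): [D, G, B, F, E, C, A]
After 7 (swap(3, 0)): [F, G, B, D, E, C, A]
After 8 (swap(2, 4)): [F, G, E, D, B, C, A]
After 9 (swap(0, 2)): [E, G, F, D, B, C, A]
After 10 (swap(3, 2)): [E, G, D, F, B, C, A]
After 11 (reverse(4, 6)): [E, G, D, F, A, C, B]
After 12 (reverse(2, 3)): [E, G, F, D, A, C, B]
After 13 (swap(5, 2)): [E, G, C, D, A, F, B]
After 14 (swap(0, 2)): [C, G, E, D, A, F, B]
After 15 (swap(5, 0)): [F, G, E, D, A, C, B]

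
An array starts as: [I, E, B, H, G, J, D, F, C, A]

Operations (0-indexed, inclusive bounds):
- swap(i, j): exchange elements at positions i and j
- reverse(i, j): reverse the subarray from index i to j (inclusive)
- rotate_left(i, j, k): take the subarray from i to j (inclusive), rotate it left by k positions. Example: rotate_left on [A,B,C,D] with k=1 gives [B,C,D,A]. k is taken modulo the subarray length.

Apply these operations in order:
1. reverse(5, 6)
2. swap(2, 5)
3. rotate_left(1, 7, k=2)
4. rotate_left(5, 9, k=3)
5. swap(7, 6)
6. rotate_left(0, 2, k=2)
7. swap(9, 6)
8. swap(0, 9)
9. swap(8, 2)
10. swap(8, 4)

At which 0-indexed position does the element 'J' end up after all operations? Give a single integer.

Answer: 8

Derivation:
After 1 (reverse(5, 6)): [I, E, B, H, G, D, J, F, C, A]
After 2 (swap(2, 5)): [I, E, D, H, G, B, J, F, C, A]
After 3 (rotate_left(1, 7, k=2)): [I, H, G, B, J, F, E, D, C, A]
After 4 (rotate_left(5, 9, k=3)): [I, H, G, B, J, C, A, F, E, D]
After 5 (swap(7, 6)): [I, H, G, B, J, C, F, A, E, D]
After 6 (rotate_left(0, 2, k=2)): [G, I, H, B, J, C, F, A, E, D]
After 7 (swap(9, 6)): [G, I, H, B, J, C, D, A, E, F]
After 8 (swap(0, 9)): [F, I, H, B, J, C, D, A, E, G]
After 9 (swap(8, 2)): [F, I, E, B, J, C, D, A, H, G]
After 10 (swap(8, 4)): [F, I, E, B, H, C, D, A, J, G]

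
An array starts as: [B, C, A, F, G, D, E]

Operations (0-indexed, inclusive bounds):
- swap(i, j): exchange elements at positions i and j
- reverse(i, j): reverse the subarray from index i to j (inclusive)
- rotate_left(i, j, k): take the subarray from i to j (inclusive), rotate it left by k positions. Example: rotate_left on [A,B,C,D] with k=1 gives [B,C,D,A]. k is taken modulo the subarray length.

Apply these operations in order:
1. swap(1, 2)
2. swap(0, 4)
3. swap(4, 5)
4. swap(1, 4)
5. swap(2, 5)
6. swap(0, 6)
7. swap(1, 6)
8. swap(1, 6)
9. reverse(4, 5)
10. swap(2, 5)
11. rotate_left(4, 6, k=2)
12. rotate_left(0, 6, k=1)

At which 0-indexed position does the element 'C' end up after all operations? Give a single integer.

After 1 (swap(1, 2)): [B, A, C, F, G, D, E]
After 2 (swap(0, 4)): [G, A, C, F, B, D, E]
After 3 (swap(4, 5)): [G, A, C, F, D, B, E]
After 4 (swap(1, 4)): [G, D, C, F, A, B, E]
After 5 (swap(2, 5)): [G, D, B, F, A, C, E]
After 6 (swap(0, 6)): [E, D, B, F, A, C, G]
After 7 (swap(1, 6)): [E, G, B, F, A, C, D]
After 8 (swap(1, 6)): [E, D, B, F, A, C, G]
After 9 (reverse(4, 5)): [E, D, B, F, C, A, G]
After 10 (swap(2, 5)): [E, D, A, F, C, B, G]
After 11 (rotate_left(4, 6, k=2)): [E, D, A, F, G, C, B]
After 12 (rotate_left(0, 6, k=1)): [D, A, F, G, C, B, E]

Answer: 4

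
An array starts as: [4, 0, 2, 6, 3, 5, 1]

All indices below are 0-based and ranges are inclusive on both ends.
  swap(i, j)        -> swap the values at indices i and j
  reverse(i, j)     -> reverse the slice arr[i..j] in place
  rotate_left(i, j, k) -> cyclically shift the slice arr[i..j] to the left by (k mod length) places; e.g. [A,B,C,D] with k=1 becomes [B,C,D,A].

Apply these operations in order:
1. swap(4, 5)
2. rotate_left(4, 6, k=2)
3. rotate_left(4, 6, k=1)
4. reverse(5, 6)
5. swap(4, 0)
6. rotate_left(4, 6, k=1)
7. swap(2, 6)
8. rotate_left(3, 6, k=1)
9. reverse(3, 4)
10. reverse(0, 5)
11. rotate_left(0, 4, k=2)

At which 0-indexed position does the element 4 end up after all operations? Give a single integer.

After 1 (swap(4, 5)): [4, 0, 2, 6, 5, 3, 1]
After 2 (rotate_left(4, 6, k=2)): [4, 0, 2, 6, 1, 5, 3]
After 3 (rotate_left(4, 6, k=1)): [4, 0, 2, 6, 5, 3, 1]
After 4 (reverse(5, 6)): [4, 0, 2, 6, 5, 1, 3]
After 5 (swap(4, 0)): [5, 0, 2, 6, 4, 1, 3]
After 6 (rotate_left(4, 6, k=1)): [5, 0, 2, 6, 1, 3, 4]
After 7 (swap(2, 6)): [5, 0, 4, 6, 1, 3, 2]
After 8 (rotate_left(3, 6, k=1)): [5, 0, 4, 1, 3, 2, 6]
After 9 (reverse(3, 4)): [5, 0, 4, 3, 1, 2, 6]
After 10 (reverse(0, 5)): [2, 1, 3, 4, 0, 5, 6]
After 11 (rotate_left(0, 4, k=2)): [3, 4, 0, 2, 1, 5, 6]

Answer: 1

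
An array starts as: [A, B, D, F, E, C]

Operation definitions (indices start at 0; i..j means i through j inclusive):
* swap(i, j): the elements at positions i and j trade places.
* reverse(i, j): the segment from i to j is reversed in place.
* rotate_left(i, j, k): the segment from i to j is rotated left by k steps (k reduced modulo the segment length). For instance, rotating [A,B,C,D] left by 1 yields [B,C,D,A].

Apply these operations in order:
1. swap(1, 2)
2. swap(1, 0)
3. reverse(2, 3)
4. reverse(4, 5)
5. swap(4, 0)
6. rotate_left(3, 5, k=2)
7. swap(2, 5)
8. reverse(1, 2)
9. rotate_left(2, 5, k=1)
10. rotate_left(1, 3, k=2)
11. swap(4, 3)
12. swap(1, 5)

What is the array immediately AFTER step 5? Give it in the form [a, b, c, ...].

Answer: [C, A, F, B, D, E]

Derivation:
After 1 (swap(1, 2)): [A, D, B, F, E, C]
After 2 (swap(1, 0)): [D, A, B, F, E, C]
After 3 (reverse(2, 3)): [D, A, F, B, E, C]
After 4 (reverse(4, 5)): [D, A, F, B, C, E]
After 5 (swap(4, 0)): [C, A, F, B, D, E]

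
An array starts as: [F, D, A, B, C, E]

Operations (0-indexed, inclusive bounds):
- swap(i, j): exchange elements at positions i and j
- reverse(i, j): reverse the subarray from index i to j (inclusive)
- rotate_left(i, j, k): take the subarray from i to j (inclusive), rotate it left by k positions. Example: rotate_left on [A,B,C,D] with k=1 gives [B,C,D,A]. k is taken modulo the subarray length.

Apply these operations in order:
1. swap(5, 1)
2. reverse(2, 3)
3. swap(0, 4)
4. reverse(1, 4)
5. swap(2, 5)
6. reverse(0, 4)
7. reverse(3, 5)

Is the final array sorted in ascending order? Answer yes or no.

After 1 (swap(5, 1)): [F, E, A, B, C, D]
After 2 (reverse(2, 3)): [F, E, B, A, C, D]
After 3 (swap(0, 4)): [C, E, B, A, F, D]
After 4 (reverse(1, 4)): [C, F, A, B, E, D]
After 5 (swap(2, 5)): [C, F, D, B, E, A]
After 6 (reverse(0, 4)): [E, B, D, F, C, A]
After 7 (reverse(3, 5)): [E, B, D, A, C, F]

Answer: no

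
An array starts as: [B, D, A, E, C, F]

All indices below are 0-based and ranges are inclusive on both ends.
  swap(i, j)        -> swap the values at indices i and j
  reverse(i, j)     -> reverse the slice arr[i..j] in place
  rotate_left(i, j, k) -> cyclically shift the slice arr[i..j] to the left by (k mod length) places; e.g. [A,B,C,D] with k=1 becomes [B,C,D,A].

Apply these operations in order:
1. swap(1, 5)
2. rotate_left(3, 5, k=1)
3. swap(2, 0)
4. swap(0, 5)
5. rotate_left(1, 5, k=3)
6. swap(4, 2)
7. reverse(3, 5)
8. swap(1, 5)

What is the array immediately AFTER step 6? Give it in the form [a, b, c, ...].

After 1 (swap(1, 5)): [B, F, A, E, C, D]
After 2 (rotate_left(3, 5, k=1)): [B, F, A, C, D, E]
After 3 (swap(2, 0)): [A, F, B, C, D, E]
After 4 (swap(0, 5)): [E, F, B, C, D, A]
After 5 (rotate_left(1, 5, k=3)): [E, D, A, F, B, C]
After 6 (swap(4, 2)): [E, D, B, F, A, C]

Answer: [E, D, B, F, A, C]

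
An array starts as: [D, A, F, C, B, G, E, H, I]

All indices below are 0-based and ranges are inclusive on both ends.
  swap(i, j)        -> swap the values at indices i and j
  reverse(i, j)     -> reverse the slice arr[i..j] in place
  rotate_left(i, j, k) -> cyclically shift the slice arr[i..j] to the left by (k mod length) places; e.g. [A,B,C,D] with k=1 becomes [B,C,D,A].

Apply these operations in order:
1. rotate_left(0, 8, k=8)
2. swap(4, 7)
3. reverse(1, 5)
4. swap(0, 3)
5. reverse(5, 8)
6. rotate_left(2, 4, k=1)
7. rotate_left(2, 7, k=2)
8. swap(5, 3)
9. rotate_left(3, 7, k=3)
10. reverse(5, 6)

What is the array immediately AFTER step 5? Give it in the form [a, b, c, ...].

After 1 (rotate_left(0, 8, k=8)): [I, D, A, F, C, B, G, E, H]
After 2 (swap(4, 7)): [I, D, A, F, E, B, G, C, H]
After 3 (reverse(1, 5)): [I, B, E, F, A, D, G, C, H]
After 4 (swap(0, 3)): [F, B, E, I, A, D, G, C, H]
After 5 (reverse(5, 8)): [F, B, E, I, A, H, C, G, D]

Answer: [F, B, E, I, A, H, C, G, D]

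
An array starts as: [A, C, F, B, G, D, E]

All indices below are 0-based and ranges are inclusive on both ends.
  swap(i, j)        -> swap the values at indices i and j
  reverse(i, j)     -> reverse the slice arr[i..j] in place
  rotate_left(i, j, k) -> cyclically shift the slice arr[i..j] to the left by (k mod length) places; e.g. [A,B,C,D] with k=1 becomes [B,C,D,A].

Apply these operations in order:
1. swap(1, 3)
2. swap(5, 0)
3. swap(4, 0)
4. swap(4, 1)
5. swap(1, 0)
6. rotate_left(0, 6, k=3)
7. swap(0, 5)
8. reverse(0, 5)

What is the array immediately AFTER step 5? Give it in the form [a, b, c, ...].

Answer: [D, G, F, C, B, A, E]

Derivation:
After 1 (swap(1, 3)): [A, B, F, C, G, D, E]
After 2 (swap(5, 0)): [D, B, F, C, G, A, E]
After 3 (swap(4, 0)): [G, B, F, C, D, A, E]
After 4 (swap(4, 1)): [G, D, F, C, B, A, E]
After 5 (swap(1, 0)): [D, G, F, C, B, A, E]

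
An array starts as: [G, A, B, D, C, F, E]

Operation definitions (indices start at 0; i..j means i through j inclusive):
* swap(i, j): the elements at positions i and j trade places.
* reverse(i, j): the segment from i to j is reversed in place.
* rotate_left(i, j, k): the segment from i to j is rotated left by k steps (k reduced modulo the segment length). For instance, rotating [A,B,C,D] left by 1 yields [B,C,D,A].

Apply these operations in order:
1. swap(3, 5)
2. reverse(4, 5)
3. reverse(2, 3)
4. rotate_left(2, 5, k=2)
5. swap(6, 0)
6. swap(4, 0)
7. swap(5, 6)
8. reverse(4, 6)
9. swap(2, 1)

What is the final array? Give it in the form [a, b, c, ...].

After 1 (swap(3, 5)): [G, A, B, F, C, D, E]
After 2 (reverse(4, 5)): [G, A, B, F, D, C, E]
After 3 (reverse(2, 3)): [G, A, F, B, D, C, E]
After 4 (rotate_left(2, 5, k=2)): [G, A, D, C, F, B, E]
After 5 (swap(6, 0)): [E, A, D, C, F, B, G]
After 6 (swap(4, 0)): [F, A, D, C, E, B, G]
After 7 (swap(5, 6)): [F, A, D, C, E, G, B]
After 8 (reverse(4, 6)): [F, A, D, C, B, G, E]
After 9 (swap(2, 1)): [F, D, A, C, B, G, E]

Answer: [F, D, A, C, B, G, E]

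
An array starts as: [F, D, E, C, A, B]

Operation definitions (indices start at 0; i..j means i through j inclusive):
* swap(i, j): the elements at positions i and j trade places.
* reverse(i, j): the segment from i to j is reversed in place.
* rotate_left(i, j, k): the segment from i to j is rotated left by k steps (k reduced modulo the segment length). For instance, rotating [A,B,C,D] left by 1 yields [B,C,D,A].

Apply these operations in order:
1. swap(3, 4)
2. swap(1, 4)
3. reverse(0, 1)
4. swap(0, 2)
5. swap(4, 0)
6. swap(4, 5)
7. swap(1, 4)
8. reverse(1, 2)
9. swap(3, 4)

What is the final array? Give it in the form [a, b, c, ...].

After 1 (swap(3, 4)): [F, D, E, A, C, B]
After 2 (swap(1, 4)): [F, C, E, A, D, B]
After 3 (reverse(0, 1)): [C, F, E, A, D, B]
After 4 (swap(0, 2)): [E, F, C, A, D, B]
After 5 (swap(4, 0)): [D, F, C, A, E, B]
After 6 (swap(4, 5)): [D, F, C, A, B, E]
After 7 (swap(1, 4)): [D, B, C, A, F, E]
After 8 (reverse(1, 2)): [D, C, B, A, F, E]
After 9 (swap(3, 4)): [D, C, B, F, A, E]

Answer: [D, C, B, F, A, E]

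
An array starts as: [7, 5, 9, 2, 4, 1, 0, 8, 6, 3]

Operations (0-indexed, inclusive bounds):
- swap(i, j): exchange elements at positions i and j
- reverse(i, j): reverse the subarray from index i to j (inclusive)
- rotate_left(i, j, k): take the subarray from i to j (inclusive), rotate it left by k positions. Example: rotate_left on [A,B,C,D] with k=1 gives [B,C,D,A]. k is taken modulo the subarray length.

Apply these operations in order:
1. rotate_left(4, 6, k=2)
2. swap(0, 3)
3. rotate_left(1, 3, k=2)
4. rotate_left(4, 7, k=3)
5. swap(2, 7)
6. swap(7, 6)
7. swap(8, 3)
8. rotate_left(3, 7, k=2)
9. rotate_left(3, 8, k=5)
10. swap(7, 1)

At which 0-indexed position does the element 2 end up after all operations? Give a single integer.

Answer: 0

Derivation:
After 1 (rotate_left(4, 6, k=2)): [7, 5, 9, 2, 0, 4, 1, 8, 6, 3]
After 2 (swap(0, 3)): [2, 5, 9, 7, 0, 4, 1, 8, 6, 3]
After 3 (rotate_left(1, 3, k=2)): [2, 7, 5, 9, 0, 4, 1, 8, 6, 3]
After 4 (rotate_left(4, 7, k=3)): [2, 7, 5, 9, 8, 0, 4, 1, 6, 3]
After 5 (swap(2, 7)): [2, 7, 1, 9, 8, 0, 4, 5, 6, 3]
After 6 (swap(7, 6)): [2, 7, 1, 9, 8, 0, 5, 4, 6, 3]
After 7 (swap(8, 3)): [2, 7, 1, 6, 8, 0, 5, 4, 9, 3]
After 8 (rotate_left(3, 7, k=2)): [2, 7, 1, 0, 5, 4, 6, 8, 9, 3]
After 9 (rotate_left(3, 8, k=5)): [2, 7, 1, 9, 0, 5, 4, 6, 8, 3]
After 10 (swap(7, 1)): [2, 6, 1, 9, 0, 5, 4, 7, 8, 3]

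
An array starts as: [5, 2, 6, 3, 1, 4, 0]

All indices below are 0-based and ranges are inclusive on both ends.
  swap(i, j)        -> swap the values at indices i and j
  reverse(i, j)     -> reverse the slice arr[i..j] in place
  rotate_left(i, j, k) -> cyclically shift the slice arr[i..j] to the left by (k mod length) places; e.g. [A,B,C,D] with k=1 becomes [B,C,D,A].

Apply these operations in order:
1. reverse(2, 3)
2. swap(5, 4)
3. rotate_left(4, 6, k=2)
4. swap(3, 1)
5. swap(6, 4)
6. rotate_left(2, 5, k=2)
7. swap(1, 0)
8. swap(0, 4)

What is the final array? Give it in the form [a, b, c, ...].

Answer: [3, 5, 1, 4, 6, 2, 0]

Derivation:
After 1 (reverse(2, 3)): [5, 2, 3, 6, 1, 4, 0]
After 2 (swap(5, 4)): [5, 2, 3, 6, 4, 1, 0]
After 3 (rotate_left(4, 6, k=2)): [5, 2, 3, 6, 0, 4, 1]
After 4 (swap(3, 1)): [5, 6, 3, 2, 0, 4, 1]
After 5 (swap(6, 4)): [5, 6, 3, 2, 1, 4, 0]
After 6 (rotate_left(2, 5, k=2)): [5, 6, 1, 4, 3, 2, 0]
After 7 (swap(1, 0)): [6, 5, 1, 4, 3, 2, 0]
After 8 (swap(0, 4)): [3, 5, 1, 4, 6, 2, 0]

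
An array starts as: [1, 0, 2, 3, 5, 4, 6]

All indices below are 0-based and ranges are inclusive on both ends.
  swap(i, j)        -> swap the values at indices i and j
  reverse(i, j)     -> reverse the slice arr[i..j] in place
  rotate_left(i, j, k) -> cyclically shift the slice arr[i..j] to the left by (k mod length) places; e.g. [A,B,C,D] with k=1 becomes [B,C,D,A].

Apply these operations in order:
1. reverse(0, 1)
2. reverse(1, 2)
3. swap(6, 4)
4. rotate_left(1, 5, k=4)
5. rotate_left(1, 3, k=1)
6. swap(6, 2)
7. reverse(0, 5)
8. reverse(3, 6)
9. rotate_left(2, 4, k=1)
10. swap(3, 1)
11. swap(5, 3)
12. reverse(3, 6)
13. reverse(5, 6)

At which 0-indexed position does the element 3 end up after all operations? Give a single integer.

Answer: 4

Derivation:
After 1 (reverse(0, 1)): [0, 1, 2, 3, 5, 4, 6]
After 2 (reverse(1, 2)): [0, 2, 1, 3, 5, 4, 6]
After 3 (swap(6, 4)): [0, 2, 1, 3, 6, 4, 5]
After 4 (rotate_left(1, 5, k=4)): [0, 4, 2, 1, 3, 6, 5]
After 5 (rotate_left(1, 3, k=1)): [0, 2, 1, 4, 3, 6, 5]
After 6 (swap(6, 2)): [0, 2, 5, 4, 3, 6, 1]
After 7 (reverse(0, 5)): [6, 3, 4, 5, 2, 0, 1]
After 8 (reverse(3, 6)): [6, 3, 4, 1, 0, 2, 5]
After 9 (rotate_left(2, 4, k=1)): [6, 3, 1, 0, 4, 2, 5]
After 10 (swap(3, 1)): [6, 0, 1, 3, 4, 2, 5]
After 11 (swap(5, 3)): [6, 0, 1, 2, 4, 3, 5]
After 12 (reverse(3, 6)): [6, 0, 1, 5, 3, 4, 2]
After 13 (reverse(5, 6)): [6, 0, 1, 5, 3, 2, 4]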